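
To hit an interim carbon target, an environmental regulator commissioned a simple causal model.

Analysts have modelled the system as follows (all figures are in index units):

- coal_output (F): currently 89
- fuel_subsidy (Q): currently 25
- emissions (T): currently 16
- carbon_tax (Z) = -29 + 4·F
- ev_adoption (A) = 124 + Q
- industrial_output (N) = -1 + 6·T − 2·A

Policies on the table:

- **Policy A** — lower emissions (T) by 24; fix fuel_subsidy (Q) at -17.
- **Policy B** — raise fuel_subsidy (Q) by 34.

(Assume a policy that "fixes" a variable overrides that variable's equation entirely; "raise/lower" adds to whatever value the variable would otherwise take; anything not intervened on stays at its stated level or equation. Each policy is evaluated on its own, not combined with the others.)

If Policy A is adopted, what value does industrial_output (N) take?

-263

Policy A (T − 24, Q := -17):
  Q = -17
  T = 16 − 24 = -8
  A = 124 + (-17) = 107
  N = -1 + 6·(-8) − 2·107 = -263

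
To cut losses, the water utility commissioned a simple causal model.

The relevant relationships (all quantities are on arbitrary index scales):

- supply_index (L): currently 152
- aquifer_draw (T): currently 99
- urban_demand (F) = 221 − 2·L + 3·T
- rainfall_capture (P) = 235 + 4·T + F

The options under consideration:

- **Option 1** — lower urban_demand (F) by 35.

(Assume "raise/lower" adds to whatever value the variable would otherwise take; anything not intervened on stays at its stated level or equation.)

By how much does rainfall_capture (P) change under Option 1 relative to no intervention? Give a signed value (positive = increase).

Baseline:
  L = 152
  T = 99
  F = 221 − 2·152 + 3·99 = 214
  P = 235 + 4·99 + 214 = 845
Option 1 (F − 35):
  L = 152
  T = 99
  F = 221 − 2·152 + 3·99 (−35 from intervention) = 179
  P = 235 + 4·99 + 179 = 810
Change in P: 810 − 845 = -35

-35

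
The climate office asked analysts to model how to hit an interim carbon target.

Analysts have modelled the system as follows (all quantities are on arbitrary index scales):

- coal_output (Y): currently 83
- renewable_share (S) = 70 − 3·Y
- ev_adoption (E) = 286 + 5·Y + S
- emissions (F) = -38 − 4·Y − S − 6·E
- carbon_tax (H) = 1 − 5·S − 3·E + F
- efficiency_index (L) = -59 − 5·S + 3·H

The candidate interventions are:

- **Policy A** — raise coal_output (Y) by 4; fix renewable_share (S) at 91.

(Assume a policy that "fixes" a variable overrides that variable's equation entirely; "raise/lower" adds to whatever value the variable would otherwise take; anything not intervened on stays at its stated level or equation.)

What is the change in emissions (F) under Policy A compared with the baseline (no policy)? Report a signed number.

-2026

Baseline:
  Y = 83
  S = 70 − 3·83 = -179
  E = 286 + 5·83 + (-179) = 522
  F = -38 − 4·83 − (-179) − 6·522 = -3323
Policy A (Y + 4, S := 91):
  Y = 83 + 4 = 87
  S = 91
  E = 286 + 5·87 + 91 = 812
  F = -38 − 4·87 − 91 − 6·812 = -5349
Change in F: -5349 − (-3323) = -2026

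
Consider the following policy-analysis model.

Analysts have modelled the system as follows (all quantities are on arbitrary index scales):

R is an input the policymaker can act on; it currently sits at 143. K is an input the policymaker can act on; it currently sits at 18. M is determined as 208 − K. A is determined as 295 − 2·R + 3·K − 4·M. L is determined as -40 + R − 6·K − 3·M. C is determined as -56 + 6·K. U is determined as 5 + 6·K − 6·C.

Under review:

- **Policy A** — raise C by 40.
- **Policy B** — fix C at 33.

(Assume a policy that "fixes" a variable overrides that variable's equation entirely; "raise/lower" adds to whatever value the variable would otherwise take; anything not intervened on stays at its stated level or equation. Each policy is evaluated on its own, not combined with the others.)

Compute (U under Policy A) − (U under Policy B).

Policy A (C + 40):
  K = 18
  C = -56 + 6·18 (+40 from intervention) = 92
  U = 5 + 6·18 − 6·92 = -439
Policy B (C := 33):
  K = 18
  C = 33
  U = 5 + 6·18 − 6·33 = -85
U: -439 − (-85) = -354

-354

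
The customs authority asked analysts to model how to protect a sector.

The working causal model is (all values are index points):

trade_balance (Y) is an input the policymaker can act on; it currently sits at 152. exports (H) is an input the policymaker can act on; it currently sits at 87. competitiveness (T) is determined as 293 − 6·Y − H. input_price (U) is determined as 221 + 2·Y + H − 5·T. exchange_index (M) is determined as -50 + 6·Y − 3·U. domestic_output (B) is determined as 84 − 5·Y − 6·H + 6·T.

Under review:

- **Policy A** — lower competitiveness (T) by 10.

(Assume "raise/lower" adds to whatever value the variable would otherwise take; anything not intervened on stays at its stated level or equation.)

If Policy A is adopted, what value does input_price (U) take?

4192

Policy A (T − 10):
  Y = 152
  H = 87
  T = 293 − 6·152 − 87 (−10 from intervention) = -716
  U = 221 + 2·152 + 87 − 5·(-716) = 4192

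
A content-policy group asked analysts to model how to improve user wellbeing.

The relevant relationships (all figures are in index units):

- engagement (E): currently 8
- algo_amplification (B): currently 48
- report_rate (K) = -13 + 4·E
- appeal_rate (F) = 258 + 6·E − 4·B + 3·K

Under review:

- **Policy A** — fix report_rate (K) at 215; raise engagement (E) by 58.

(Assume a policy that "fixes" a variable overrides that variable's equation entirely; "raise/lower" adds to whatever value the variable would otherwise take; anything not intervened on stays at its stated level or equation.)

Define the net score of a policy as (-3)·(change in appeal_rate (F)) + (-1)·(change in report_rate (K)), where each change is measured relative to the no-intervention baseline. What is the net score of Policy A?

-3004

Baseline:
  E = 8
  B = 48
  K = -13 + 4·8 = 19
  F = 258 + 6·8 − 4·48 + 3·19 = 171
Policy A (K := 215, E + 58):
  E = 8 + 58 = 66
  B = 48
  K = 215
  F = 258 + 6·66 − 4·48 + 3·215 = 1107
ΔF = 1107 − 171 = 936; ΔK = 215 − 19 = 196
Score = (-3)·936 + (-1)·196 = -3004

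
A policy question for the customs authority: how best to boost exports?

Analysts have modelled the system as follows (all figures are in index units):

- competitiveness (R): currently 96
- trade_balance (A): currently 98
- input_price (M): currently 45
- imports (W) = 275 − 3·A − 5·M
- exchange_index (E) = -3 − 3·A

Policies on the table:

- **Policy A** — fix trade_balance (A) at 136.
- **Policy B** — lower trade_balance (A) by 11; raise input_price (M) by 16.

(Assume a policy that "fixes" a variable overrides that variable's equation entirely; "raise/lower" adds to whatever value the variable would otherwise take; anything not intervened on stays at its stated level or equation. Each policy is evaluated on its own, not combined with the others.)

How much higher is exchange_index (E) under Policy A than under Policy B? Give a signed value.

Policy A (A := 136):
  A = 136
  E = -3 − 3·136 = -411
Policy B (A − 11, M + 16):
  A = 98 − 11 = 87
  E = -3 − 3·87 = -264
E: -411 − (-264) = -147

-147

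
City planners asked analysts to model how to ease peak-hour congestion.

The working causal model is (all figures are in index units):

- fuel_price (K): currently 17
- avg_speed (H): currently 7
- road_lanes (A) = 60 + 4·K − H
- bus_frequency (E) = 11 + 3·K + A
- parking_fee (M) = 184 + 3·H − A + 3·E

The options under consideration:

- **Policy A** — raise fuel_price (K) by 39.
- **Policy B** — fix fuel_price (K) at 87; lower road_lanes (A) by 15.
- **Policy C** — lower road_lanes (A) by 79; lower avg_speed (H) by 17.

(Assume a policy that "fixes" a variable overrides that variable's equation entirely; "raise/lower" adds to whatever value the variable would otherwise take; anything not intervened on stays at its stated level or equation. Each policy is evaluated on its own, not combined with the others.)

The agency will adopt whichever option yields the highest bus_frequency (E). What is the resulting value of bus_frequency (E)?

658

Policy A (K + 39):
  K = 17 + 39 = 56
  H = 7
  A = 60 + 4·56 − 7 = 277
  E = 11 + 3·56 + 277 = 456
Policy B (K := 87, A − 15):
  K = 87
  H = 7
  A = 60 + 4·87 − 7 (−15 from intervention) = 386
  E = 11 + 3·87 + 386 = 658
Policy C (A − 79, H − 17):
  K = 17
  H = 7 − 17 = -10
  A = 60 + 4·17 − (-10) (−79 from intervention) = 59
  E = 11 + 3·17 + 59 = 121
Comparing — Policy A: E=456, Policy B: E=658, Policy C: E=121. Highest is 658 (Policy B).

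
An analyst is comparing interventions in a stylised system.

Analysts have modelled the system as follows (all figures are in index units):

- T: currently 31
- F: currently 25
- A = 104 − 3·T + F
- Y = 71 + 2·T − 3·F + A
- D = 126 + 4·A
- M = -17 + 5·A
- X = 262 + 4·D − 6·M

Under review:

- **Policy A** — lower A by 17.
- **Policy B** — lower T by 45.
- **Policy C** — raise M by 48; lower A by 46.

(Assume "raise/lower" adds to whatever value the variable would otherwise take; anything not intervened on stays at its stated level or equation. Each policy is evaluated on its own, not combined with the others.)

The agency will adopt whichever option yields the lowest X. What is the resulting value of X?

Policy A (A − 17):
  T = 31
  F = 25
  A = 104 − 3·31 + 25 (−17 from intervention) = 19
  D = 126 + 4·19 = 202
  M = -17 + 5·19 = 78
  X = 262 + 4·202 − 6·78 = 602
Policy B (T − 45):
  T = 31 − 45 = -14
  F = 25
  A = 104 − 3·(-14) + 25 = 171
  D = 126 + 4·171 = 810
  M = -17 + 5·171 = 838
  X = 262 + 4·810 − 6·838 = -1526
Policy C (M + 48, A − 46):
  T = 31
  F = 25
  A = 104 − 3·31 + 25 (−46 from intervention) = -10
  D = 126 + 4·(-10) = 86
  M = -17 + 5·(-10) (+48 from intervention) = -19
  X = 262 + 4·86 − 6·(-19) = 720
Comparing — Policy A: X=602, Policy B: X=-1526, Policy C: X=720. Lowest is -1526 (Policy B).

-1526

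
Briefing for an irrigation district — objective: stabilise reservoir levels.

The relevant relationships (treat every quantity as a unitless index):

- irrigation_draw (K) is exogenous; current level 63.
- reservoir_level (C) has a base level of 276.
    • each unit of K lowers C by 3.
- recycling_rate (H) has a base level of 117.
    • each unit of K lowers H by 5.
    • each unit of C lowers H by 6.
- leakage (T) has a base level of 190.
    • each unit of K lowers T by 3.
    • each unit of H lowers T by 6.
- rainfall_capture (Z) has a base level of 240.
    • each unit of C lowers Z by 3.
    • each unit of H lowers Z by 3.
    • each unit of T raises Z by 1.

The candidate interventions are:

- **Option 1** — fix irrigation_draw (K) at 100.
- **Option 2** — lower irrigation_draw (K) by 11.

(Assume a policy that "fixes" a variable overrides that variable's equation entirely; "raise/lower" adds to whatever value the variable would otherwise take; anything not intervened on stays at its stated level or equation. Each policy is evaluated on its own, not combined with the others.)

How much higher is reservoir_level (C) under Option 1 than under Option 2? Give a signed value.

-144

Option 1 (K := 100):
  K = 100
  C = 276 − 3·100 = -24
Option 2 (K − 11):
  K = 63 − 11 = 52
  C = 276 − 3·52 = 120
C: -24 − 120 = -144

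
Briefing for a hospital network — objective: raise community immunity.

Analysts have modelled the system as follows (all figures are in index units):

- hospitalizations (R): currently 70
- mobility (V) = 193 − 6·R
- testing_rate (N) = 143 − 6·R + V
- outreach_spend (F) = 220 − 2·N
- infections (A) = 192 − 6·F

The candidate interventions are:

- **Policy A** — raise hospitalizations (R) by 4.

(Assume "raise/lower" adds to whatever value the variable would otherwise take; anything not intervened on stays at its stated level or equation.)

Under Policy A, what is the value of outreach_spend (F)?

Policy A (R + 4):
  R = 70 + 4 = 74
  V = 193 − 6·74 = -251
  N = 143 − 6·74 + (-251) = -552
  F = 220 − 2·(-552) = 1324

1324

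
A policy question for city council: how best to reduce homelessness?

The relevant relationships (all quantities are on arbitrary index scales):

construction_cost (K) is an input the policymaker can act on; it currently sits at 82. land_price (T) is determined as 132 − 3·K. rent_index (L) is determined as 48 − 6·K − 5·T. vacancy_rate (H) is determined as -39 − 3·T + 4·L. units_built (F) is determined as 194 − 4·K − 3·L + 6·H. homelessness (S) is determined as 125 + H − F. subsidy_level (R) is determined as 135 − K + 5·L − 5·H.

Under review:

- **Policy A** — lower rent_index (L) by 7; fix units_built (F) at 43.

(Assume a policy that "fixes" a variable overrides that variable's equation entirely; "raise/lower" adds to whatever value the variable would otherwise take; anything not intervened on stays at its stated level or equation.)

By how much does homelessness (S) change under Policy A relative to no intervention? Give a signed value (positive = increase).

Baseline:
  K = 82
  T = 132 − 3·82 = -114
  L = 48 − 6·82 − 5·(-114) = 126
  H = -39 − 3·(-114) + 4·126 = 807
  F = 194 − 4·82 − 3·126 + 6·807 = 4330
  S = 125 + 807 − 4330 = -3398
Policy A (L − 7, F := 43):
  K = 82
  T = 132 − 3·82 = -114
  L = 48 − 6·82 − 5·(-114) (−7 from intervention) = 119
  H = -39 − 3·(-114) + 4·119 = 779
  F = 43
  S = 125 + 779 − 43 = 861
Change in S: 861 − (-3398) = 4259

4259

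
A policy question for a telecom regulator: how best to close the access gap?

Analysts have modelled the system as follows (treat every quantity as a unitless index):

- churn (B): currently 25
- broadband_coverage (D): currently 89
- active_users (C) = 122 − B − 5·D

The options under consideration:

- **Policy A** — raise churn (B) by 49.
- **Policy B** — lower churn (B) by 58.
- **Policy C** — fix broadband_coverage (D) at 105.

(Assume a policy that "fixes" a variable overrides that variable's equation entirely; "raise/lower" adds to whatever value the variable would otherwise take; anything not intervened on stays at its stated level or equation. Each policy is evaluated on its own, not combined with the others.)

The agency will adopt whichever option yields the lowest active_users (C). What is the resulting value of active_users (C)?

Policy A (B + 49):
  B = 25 + 49 = 74
  D = 89
  C = 122 − 74 − 5·89 = -397
Policy B (B − 58):
  B = 25 − 58 = -33
  D = 89
  C = 122 − (-33) − 5·89 = -290
Policy C (D := 105):
  B = 25
  D = 105
  C = 122 − 25 − 5·105 = -428
Comparing — Policy A: C=-397, Policy B: C=-290, Policy C: C=-428. Lowest is -428 (Policy C).

-428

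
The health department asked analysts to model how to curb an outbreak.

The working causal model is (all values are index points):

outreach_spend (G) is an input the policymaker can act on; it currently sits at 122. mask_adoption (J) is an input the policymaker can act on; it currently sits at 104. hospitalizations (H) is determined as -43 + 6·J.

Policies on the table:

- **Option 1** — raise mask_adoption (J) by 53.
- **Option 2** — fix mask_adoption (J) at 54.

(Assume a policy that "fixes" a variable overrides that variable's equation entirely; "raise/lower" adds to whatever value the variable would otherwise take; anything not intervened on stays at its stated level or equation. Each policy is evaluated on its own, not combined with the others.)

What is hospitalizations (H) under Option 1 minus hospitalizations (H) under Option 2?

618

Option 1 (J + 53):
  J = 104 + 53 = 157
  H = -43 + 6·157 = 899
Option 2 (J := 54):
  J = 54
  H = -43 + 6·54 = 281
H: 899 − 281 = 618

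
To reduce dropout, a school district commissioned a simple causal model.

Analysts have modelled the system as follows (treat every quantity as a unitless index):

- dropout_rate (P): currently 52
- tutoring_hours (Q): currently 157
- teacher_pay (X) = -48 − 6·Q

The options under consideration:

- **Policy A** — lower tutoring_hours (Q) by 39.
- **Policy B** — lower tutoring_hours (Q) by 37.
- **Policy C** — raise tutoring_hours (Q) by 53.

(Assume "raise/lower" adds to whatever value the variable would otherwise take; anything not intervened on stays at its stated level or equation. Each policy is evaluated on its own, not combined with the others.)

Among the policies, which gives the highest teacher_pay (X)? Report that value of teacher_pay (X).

Policy A (Q − 39):
  Q = 157 − 39 = 118
  X = -48 − 6·118 = -756
Policy B (Q − 37):
  Q = 157 − 37 = 120
  X = -48 − 6·120 = -768
Policy C (Q + 53):
  Q = 157 + 53 = 210
  X = -48 − 6·210 = -1308
Comparing — Policy A: X=-756, Policy B: X=-768, Policy C: X=-1308. Highest is -756 (Policy A).

-756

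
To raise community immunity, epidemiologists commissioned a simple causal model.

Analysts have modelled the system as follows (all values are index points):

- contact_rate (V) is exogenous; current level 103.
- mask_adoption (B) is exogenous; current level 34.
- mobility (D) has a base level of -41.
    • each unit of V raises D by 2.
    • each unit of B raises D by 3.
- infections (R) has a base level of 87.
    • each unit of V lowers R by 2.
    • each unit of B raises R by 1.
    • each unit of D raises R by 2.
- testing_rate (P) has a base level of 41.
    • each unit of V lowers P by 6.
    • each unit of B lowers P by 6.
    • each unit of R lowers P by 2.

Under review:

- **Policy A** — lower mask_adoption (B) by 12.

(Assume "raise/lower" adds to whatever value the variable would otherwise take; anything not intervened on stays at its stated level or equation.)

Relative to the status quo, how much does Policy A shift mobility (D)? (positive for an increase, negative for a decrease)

-36

Baseline:
  V = 103
  B = 34
  D = -41 + 2·103 + 3·34 = 267
Policy A (B − 12):
  V = 103
  B = 34 − 12 = 22
  D = -41 + 2·103 + 3·22 = 231
Change in D: 231 − 267 = -36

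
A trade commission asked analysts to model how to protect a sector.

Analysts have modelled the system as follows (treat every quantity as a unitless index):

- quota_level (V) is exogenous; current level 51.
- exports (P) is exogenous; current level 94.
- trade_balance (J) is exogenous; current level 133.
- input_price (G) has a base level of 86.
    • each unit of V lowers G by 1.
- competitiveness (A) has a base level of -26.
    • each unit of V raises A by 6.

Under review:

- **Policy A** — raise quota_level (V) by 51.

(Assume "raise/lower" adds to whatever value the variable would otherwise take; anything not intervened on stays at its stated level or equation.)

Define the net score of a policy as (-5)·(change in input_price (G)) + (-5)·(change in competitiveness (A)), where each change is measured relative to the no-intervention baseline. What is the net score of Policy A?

Baseline:
  V = 51
  G = 86 − 51 = 35
  A = -26 + 6·51 = 280
Policy A (V + 51):
  V = 51 + 51 = 102
  G = 86 − 102 = -16
  A = -26 + 6·102 = 586
ΔG = -16 − 35 = -51; ΔA = 586 − 280 = 306
Score = (-5)·(-51) + (-5)·306 = -1275

-1275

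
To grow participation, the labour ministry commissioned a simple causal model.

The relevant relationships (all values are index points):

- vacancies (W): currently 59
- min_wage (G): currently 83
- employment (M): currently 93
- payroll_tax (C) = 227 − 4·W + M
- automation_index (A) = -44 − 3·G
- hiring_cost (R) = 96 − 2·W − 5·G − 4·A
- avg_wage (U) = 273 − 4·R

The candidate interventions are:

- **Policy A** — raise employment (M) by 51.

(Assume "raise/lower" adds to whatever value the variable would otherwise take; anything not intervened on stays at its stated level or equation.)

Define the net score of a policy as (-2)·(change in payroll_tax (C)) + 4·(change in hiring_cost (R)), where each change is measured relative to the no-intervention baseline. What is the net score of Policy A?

-102

Baseline:
  W = 59
  G = 83
  M = 93
  C = 227 − 4·59 + 93 = 84
  A = -44 − 3·83 = -293
  R = 96 − 2·59 − 5·83 − 4·(-293) = 735
Policy A (M + 51):
  W = 59
  G = 83
  M = 93 + 51 = 144
  C = 227 − 4·59 + 144 = 135
  A = -44 − 3·83 = -293
  R = 96 − 2·59 − 5·83 − 4·(-293) = 735
ΔC = 135 − 84 = 51; ΔR = 735 − 735 = 0
Score = (-2)·51 + 4·0 = -102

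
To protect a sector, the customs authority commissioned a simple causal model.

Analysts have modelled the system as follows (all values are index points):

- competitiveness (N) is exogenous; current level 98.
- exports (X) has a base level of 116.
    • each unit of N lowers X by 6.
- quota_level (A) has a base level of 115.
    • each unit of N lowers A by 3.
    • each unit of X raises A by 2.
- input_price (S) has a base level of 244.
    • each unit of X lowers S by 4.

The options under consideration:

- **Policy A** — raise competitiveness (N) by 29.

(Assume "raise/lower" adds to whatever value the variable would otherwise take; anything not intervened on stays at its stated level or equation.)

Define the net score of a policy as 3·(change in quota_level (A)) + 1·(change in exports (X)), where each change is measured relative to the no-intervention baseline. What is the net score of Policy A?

Baseline:
  N = 98
  X = 116 − 6·98 = -472
  A = 115 − 3·98 + 2·(-472) = -1123
Policy A (N + 29):
  N = 98 + 29 = 127
  X = 116 − 6·127 = -646
  A = 115 − 3·127 + 2·(-646) = -1558
ΔA = -1558 − (-1123) = -435; ΔX = -646 − (-472) = -174
Score = 3·(-435) + 1·(-174) = -1479

-1479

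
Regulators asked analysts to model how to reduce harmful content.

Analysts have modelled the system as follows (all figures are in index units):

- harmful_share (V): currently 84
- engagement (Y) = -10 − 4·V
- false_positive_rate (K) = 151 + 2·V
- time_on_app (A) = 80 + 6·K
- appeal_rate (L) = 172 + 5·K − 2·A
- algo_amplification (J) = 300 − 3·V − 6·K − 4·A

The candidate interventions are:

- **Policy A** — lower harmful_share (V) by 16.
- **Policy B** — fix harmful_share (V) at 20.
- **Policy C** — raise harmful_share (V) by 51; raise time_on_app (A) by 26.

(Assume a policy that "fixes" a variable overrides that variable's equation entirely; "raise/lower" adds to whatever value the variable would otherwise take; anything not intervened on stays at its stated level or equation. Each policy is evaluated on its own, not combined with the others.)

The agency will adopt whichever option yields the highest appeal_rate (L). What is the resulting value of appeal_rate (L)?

Policy A (V − 16):
  V = 84 − 16 = 68
  K = 151 + 2·68 = 287
  A = 80 + 6·287 = 1802
  L = 172 + 5·287 − 2·1802 = -1997
Policy B (V := 20):
  V = 20
  K = 151 + 2·20 = 191
  A = 80 + 6·191 = 1226
  L = 172 + 5·191 − 2·1226 = -1325
Policy C (V + 51, A + 26):
  V = 84 + 51 = 135
  K = 151 + 2·135 = 421
  A = 80 + 6·421 (+26 from intervention) = 2632
  L = 172 + 5·421 − 2·2632 = -2987
Comparing — Policy A: L=-1997, Policy B: L=-1325, Policy C: L=-2987. Highest is -1325 (Policy B).

-1325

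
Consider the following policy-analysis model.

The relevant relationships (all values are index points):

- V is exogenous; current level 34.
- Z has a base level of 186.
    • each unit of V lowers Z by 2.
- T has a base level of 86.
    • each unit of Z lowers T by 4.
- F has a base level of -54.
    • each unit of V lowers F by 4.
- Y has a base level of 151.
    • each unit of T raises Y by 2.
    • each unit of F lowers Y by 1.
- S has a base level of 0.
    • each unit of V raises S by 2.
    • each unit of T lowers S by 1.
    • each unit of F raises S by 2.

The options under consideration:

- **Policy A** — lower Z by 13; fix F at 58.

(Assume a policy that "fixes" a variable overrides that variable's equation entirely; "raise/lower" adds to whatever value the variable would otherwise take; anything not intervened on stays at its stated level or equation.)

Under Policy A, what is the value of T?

-334

Policy A (Z − 13, F := 58):
  V = 34
  Z = 186 − 2·34 (−13 from intervention) = 105
  T = 86 − 4·105 = -334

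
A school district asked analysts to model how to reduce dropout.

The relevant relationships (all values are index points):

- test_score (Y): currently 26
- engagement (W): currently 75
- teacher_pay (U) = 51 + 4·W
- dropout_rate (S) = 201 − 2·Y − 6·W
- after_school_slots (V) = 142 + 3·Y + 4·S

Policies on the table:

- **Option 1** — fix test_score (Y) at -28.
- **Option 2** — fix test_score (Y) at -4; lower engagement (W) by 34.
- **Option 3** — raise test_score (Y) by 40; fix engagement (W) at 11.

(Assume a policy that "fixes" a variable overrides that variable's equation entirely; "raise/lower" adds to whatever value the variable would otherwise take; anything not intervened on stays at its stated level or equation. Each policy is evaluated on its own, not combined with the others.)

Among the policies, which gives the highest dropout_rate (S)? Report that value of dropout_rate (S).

Option 1 (Y := -28):
  Y = -28
  W = 75
  S = 201 − 2·(-28) − 6·75 = -193
Option 2 (Y := -4, W − 34):
  Y = -4
  W = 75 − 34 = 41
  S = 201 − 2·(-4) − 6·41 = -37
Option 3 (Y + 40, W := 11):
  Y = 26 + 40 = 66
  W = 11
  S = 201 − 2·66 − 6·11 = 3
Comparing — Option 1: S=-193, Option 2: S=-37, Option 3: S=3. Highest is 3 (Option 3).

3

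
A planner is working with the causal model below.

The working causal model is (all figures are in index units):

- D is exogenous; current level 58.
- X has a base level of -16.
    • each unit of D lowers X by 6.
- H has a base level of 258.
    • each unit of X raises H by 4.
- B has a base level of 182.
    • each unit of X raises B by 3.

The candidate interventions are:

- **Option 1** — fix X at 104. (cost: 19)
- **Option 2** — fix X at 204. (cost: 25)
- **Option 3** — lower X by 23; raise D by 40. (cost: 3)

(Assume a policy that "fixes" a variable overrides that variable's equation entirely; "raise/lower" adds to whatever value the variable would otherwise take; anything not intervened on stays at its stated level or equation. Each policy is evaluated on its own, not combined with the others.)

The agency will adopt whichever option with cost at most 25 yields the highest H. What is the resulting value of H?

Option 1 (X := 104):
  D = 58
  X = 104
  H = 258 + 4·104 = 674
Option 2 (X := 204):
  D = 58
  X = 204
  H = 258 + 4·204 = 1074
Option 3 (X − 23, D + 40):
  D = 58 + 40 = 98
  X = -16 − 6·98 (−23 from intervention) = -627
  H = 258 + 4·(-627) = -2250
Comparing — Option 1: H=674, Option 2: H=1074, Option 3: H=-2250. Highest is 1074 (Option 2).

1074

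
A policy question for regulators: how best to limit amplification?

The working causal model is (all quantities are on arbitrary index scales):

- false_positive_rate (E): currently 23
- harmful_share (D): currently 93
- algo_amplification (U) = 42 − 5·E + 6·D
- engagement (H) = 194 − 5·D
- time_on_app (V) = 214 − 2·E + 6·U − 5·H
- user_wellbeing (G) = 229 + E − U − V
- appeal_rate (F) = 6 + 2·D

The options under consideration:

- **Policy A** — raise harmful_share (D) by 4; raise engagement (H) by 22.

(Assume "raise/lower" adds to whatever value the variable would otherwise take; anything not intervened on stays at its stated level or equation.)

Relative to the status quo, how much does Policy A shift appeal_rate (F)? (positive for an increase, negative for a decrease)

8

Baseline:
  D = 93
  F = 6 + 2·93 = 192
Policy A (D + 4, H + 22):
  D = 93 + 4 = 97
  F = 6 + 2·97 = 200
Change in F: 200 − 192 = 8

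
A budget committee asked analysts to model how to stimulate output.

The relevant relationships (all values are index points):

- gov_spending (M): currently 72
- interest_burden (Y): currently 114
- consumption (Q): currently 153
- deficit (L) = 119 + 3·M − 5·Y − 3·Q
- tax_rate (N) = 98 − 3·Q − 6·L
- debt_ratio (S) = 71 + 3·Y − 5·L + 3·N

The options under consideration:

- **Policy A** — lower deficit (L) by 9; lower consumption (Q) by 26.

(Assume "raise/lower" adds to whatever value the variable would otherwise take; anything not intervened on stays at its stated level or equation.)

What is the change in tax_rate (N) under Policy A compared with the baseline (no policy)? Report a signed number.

Baseline:
  M = 72
  Y = 114
  Q = 153
  L = 119 + 3·72 − 5·114 − 3·153 = -694
  N = 98 − 3·153 − 6·(-694) = 3803
Policy A (L − 9, Q − 26):
  M = 72
  Y = 114
  Q = 153 − 26 = 127
  L = 119 + 3·72 − 5·114 − 3·127 (−9 from intervention) = -625
  N = 98 − 3·127 − 6·(-625) = 3467
Change in N: 3467 − 3803 = -336

-336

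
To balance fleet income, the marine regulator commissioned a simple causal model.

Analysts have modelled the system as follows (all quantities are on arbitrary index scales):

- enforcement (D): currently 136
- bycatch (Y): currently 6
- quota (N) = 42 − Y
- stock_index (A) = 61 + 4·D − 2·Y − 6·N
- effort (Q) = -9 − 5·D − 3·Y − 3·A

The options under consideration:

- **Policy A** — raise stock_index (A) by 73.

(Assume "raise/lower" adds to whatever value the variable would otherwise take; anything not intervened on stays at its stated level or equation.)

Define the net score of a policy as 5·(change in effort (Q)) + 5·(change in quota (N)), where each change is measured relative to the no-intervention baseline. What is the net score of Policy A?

-1095

Baseline:
  D = 136
  Y = 6
  N = 42 − 6 = 36
  A = 61 + 4·136 − 2·6 − 6·36 = 377
  Q = -9 − 5·136 − 3·6 − 3·377 = -1838
Policy A (A + 73):
  D = 136
  Y = 6
  N = 42 − 6 = 36
  A = 61 + 4·136 − 2·6 − 6·36 (+73 from intervention) = 450
  Q = -9 − 5·136 − 3·6 − 3·450 = -2057
ΔQ = -2057 − (-1838) = -219; ΔN = 36 − 36 = 0
Score = 5·(-219) + 5·0 = -1095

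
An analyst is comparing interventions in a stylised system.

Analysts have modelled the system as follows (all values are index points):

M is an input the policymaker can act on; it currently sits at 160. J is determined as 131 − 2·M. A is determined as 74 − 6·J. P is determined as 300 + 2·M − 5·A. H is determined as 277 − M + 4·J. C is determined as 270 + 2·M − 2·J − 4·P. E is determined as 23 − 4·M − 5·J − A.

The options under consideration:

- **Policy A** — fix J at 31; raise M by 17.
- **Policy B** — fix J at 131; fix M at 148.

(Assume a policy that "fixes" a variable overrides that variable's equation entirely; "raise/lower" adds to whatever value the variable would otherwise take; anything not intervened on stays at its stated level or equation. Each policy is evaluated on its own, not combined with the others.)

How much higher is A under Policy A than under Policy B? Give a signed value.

Policy A (J := 31, M + 17):
  M = 160 + 17 = 177
  J = 31
  A = 74 − 6·31 = -112
Policy B (J := 131, M := 148):
  M = 148
  J = 131
  A = 74 − 6·131 = -712
A: -112 − (-712) = 600

600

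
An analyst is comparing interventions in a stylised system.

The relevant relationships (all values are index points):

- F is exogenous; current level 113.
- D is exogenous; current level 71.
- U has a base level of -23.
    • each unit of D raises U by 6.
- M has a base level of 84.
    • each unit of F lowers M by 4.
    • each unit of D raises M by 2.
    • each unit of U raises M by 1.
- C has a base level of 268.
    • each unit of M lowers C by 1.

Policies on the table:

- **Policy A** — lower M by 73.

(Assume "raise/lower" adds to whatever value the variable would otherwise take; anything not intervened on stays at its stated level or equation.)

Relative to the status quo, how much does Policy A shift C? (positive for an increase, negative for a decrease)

73

Baseline:
  F = 113
  D = 71
  U = -23 + 6·71 = 403
  M = 84 − 4·113 + 2·71 + 403 = 177
  C = 268 − 177 = 91
Policy A (M − 73):
  F = 113
  D = 71
  U = -23 + 6·71 = 403
  M = 84 − 4·113 + 2·71 + 403 (−73 from intervention) = 104
  C = 268 − 104 = 164
Change in C: 164 − 91 = 73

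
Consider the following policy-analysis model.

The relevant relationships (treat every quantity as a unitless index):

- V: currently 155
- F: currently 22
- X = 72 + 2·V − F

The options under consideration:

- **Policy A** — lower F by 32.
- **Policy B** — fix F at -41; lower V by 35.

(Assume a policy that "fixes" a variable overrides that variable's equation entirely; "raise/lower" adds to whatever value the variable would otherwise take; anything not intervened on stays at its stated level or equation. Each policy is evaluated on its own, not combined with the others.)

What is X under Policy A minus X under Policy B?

Policy A (F − 32):
  V = 155
  F = 22 − 32 = -10
  X = 72 + 2·155 − (-10) = 392
Policy B (F := -41, V − 35):
  V = 155 − 35 = 120
  F = -41
  X = 72 + 2·120 − (-41) = 353
X: 392 − 353 = 39

39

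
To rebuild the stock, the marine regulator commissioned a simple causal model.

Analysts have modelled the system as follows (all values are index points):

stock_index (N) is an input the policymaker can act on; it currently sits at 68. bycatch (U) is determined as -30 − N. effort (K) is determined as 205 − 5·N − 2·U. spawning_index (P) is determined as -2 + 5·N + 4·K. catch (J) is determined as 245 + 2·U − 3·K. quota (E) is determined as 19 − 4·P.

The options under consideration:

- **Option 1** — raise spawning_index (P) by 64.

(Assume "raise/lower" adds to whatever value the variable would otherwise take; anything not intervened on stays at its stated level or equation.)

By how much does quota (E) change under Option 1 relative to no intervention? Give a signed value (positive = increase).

Baseline:
  N = 68
  U = -30 − 68 = -98
  K = 205 − 5·68 − 2·(-98) = 61
  P = -2 + 5·68 + 4·61 = 582
  E = 19 − 4·582 = -2309
Option 1 (P + 64):
  N = 68
  U = -30 − 68 = -98
  K = 205 − 5·68 − 2·(-98) = 61
  P = -2 + 5·68 + 4·61 (+64 from intervention) = 646
  E = 19 − 4·646 = -2565
Change in E: -2565 − (-2309) = -256

-256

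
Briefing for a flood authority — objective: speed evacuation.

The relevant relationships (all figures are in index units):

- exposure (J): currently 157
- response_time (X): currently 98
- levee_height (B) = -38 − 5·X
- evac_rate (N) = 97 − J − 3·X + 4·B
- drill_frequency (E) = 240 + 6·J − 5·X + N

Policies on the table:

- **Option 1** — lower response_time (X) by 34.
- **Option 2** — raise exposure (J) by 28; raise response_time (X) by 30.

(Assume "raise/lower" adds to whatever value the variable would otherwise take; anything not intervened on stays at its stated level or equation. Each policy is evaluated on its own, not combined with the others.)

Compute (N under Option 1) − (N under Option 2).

Option 1 (X − 34):
  J = 157
  X = 98 − 34 = 64
  B = -38 − 5·64 = -358
  N = 97 − 157 − 3·64 + 4·(-358) = -1684
Option 2 (J + 28, X + 30):
  J = 157 + 28 = 185
  X = 98 + 30 = 128
  B = -38 − 5·128 = -678
  N = 97 − 185 − 3·128 + 4·(-678) = -3184
N: -1684 − (-3184) = 1500

1500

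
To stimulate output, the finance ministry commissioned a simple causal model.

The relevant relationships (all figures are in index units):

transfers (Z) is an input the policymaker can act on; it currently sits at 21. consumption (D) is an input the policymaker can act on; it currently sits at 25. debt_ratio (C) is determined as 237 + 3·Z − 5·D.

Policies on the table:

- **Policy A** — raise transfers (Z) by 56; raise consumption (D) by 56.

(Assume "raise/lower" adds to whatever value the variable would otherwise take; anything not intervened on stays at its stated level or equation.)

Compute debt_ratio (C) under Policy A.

Policy A (Z + 56, D + 56):
  Z = 21 + 56 = 77
  D = 25 + 56 = 81
  C = 237 + 3·77 − 5·81 = 63

63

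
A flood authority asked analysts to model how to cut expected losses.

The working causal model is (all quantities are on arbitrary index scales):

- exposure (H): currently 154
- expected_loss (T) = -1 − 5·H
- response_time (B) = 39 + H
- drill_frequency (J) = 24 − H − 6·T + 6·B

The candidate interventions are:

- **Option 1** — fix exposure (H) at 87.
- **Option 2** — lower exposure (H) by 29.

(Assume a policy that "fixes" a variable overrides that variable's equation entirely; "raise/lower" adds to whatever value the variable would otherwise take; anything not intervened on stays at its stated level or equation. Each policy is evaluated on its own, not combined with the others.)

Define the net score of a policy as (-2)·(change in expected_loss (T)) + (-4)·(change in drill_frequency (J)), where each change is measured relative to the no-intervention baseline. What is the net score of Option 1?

8710

Baseline:
  H = 154
  T = -1 − 5·154 = -771
  B = 39 + 154 = 193
  J = 24 − 154 − 6·(-771) + 6·193 = 5654
Option 1 (H := 87):
  H = 87
  T = -1 − 5·87 = -436
  B = 39 + 87 = 126
  J = 24 − 87 − 6·(-436) + 6·126 = 3309
ΔT = -436 − (-771) = 335; ΔJ = 3309 − 5654 = -2345
Score = (-2)·335 + (-4)·(-2345) = 8710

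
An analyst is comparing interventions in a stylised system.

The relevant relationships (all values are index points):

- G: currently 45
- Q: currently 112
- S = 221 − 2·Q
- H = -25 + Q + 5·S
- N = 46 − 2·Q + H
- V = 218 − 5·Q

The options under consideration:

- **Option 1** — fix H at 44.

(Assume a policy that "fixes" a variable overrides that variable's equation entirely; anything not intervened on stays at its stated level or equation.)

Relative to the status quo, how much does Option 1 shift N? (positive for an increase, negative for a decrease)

Baseline:
  Q = 112
  S = 221 − 2·112 = -3
  H = -25 + 112 + 5·(-3) = 72
  N = 46 − 2·112 + 72 = -106
Option 1 (H := 44):
  Q = 112
  S = 221 − 2·112 = -3
  H = 44
  N = 46 − 2·112 + 44 = -134
Change in N: -134 − (-106) = -28

-28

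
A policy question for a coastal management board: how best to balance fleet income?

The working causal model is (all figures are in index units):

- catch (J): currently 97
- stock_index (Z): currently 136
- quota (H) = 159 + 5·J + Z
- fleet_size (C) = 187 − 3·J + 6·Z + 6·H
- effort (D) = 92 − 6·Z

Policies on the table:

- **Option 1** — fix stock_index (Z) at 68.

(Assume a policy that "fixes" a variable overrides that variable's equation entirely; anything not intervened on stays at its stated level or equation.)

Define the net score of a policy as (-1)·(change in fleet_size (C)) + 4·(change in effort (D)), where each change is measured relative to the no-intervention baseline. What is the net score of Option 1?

2448

Baseline:
  J = 97
  Z = 136
  H = 159 + 5·97 + 136 = 780
  C = 187 − 3·97 + 6·136 + 6·780 = 5392
  D = 92 − 6·136 = -724
Option 1 (Z := 68):
  J = 97
  Z = 68
  H = 159 + 5·97 + 68 = 712
  C = 187 − 3·97 + 6·68 + 6·712 = 4576
  D = 92 − 6·68 = -316
ΔC = 4576 − 5392 = -816; ΔD = -316 − (-724) = 408
Score = (-1)·(-816) + 4·408 = 2448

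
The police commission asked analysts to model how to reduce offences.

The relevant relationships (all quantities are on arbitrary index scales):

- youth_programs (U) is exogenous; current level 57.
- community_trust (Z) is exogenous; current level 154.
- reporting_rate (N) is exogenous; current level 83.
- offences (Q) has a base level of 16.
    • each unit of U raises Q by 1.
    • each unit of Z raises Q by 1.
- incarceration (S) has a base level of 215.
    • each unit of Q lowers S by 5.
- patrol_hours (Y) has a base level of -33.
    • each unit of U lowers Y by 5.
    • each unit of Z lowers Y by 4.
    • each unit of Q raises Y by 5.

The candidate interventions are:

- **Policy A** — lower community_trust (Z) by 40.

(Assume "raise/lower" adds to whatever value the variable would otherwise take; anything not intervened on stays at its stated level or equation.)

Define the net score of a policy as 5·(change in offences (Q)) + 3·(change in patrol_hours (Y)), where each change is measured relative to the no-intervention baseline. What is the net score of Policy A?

Baseline:
  U = 57
  Z = 154
  Q = 16 + 57 + 154 = 227
  Y = -33 − 5·57 − 4·154 + 5·227 = 201
Policy A (Z − 40):
  U = 57
  Z = 154 − 40 = 114
  Q = 16 + 57 + 114 = 187
  Y = -33 − 5·57 − 4·114 + 5·187 = 161
ΔQ = 187 − 227 = -40; ΔY = 161 − 201 = -40
Score = 5·(-40) + 3·(-40) = -320

-320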